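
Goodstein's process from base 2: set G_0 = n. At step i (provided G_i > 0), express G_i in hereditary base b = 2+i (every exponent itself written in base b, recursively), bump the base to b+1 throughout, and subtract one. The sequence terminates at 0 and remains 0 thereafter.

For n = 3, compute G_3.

2

G_0=3  [base 2] 2 + 1  →[2↦3]→  3 + 1 = 4  −1 ⇒ G_1=3
G_1=3  [base 3] 3  →[3↦4]→  4 = 4  −1 ⇒ G_2=3
G_2=3  [base 4] 3  →[4↦5]→  3 = 3  −1 ⇒ G_3=2
G_3=2  [base 5] 2  →[5↦6]→  2 = 2  −1 ⇒ G_4=1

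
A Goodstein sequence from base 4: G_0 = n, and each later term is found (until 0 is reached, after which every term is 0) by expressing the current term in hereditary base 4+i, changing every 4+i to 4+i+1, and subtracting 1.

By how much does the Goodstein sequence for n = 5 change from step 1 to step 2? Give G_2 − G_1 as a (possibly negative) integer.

0

5 —HB4→ 4 + 1 —bump→ 5 + 1 = 6 —(−1)→ 5
5 —HB5→ 5 —bump→ 6 = 6 —(−1)→ 5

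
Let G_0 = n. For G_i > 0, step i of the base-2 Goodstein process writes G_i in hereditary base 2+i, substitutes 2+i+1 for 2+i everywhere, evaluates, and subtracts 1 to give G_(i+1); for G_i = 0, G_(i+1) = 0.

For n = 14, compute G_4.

326591

base 2: 14 = 2^(2 + 1) + 2^2 + 2; at 3: 3^(3 + 1) + 3^3 + 3 = 111; next = 110
base 3: 110 = 3^(3 + 1) + 3^3 + 2; at 4: 4^(4 + 1) + 4^4 + 2 = 1282; next = 1281
base 4: 1281 = 4^(4 + 1) + 4^4 + 1; at 5: 5^(5 + 1) + 5^5 + 1 = 18751; next = 18750
base 5: 18750 = 5^(5 + 1) + 5^5; at 6: 6^(6 + 1) + 6^6 = 326592; next = 326591
base 6: 326591 = 6^(6 + 1) + 5·6^5 + 5·6^4 + 5·6^3 + 5·6^2 + 5·6 + 5; at 7: 7^(7 + 1) + 5·7^5 + 5·7^4 + 5·7^3 + 5·7^2 + 5·7 + 5 = 5862841; next = 5862840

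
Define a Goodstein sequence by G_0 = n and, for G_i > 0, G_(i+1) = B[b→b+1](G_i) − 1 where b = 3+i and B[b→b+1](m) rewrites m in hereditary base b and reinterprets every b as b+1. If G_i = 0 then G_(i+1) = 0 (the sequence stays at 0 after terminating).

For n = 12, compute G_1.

19

[0] 12 ≡ 3^2 + 3 (base 3). Lift 4: 20. −1: 19.
[1] 19 ≡ 4^2 + 3 (base 4). Lift 5: 28. −1: 27.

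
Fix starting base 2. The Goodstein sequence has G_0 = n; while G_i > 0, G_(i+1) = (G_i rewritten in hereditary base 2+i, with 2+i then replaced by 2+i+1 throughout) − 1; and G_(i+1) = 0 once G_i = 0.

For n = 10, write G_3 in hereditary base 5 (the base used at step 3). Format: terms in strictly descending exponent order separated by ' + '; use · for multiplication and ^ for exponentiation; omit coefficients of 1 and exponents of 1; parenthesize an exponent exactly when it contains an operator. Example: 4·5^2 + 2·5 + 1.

5^(5 + 1)

base 2: 10 = 2^(2 + 1) + 2; at 3: 3^(3 + 1) + 3 = 84; next = 83
base 3: 83 = 3^(3 + 1) + 2; at 4: 4^(4 + 1) + 2 = 1026; next = 1025
base 4: 1025 = 4^(4 + 1) + 1; at 5: 5^(5 + 1) + 1 = 15626; next = 15625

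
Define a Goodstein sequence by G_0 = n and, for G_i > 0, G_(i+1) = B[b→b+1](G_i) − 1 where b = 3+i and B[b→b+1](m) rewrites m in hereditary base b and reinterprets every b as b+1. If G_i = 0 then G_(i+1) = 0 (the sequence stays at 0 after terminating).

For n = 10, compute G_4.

30

base 3: 10 = 3^2 + 1; at 4: 4^2 + 1 = 17; next = 16
base 4: 16 = 4^2; at 5: 5^2 = 25; next = 24
base 5: 24 = 4·5 + 4; at 6: 4·6 + 4 = 28; next = 27
base 6: 27 = 4·6 + 3; at 7: 4·7 + 3 = 31; next = 30
base 7: 30 = 4·7 + 2; at 8: 4·8 + 2 = 34; next = 33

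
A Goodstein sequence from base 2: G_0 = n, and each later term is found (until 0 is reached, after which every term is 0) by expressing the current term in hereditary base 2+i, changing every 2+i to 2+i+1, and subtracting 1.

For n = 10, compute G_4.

279935

G_0=10  [base 2] 2^(2 + 1) + 2  →[2↦3]→  3^(3 + 1) + 3 = 84  −1 ⇒ G_1=83
G_1=83  [base 3] 3^(3 + 1) + 2  →[3↦4]→  4^(4 + 1) + 2 = 1026  −1 ⇒ G_2=1025
G_2=1025  [base 4] 4^(4 + 1) + 1  →[4↦5]→  5^(5 + 1) + 1 = 15626  −1 ⇒ G_3=15625
G_3=15625  [base 5] 5^(5 + 1)  →[5↦6]→  6^(6 + 1) = 279936  −1 ⇒ G_4=279935
G_4=279935  [base 6] 5·6^6 + 5·6^5 + 5·6^4 + 5·6^3 + 5·6^2 + 5·6 + 5  →[6↦7]→  5·7^7 + 5·7^5 + 5·7^4 + 5·7^3 + 5·7^2 + 5·7 + 5 = 4215755  −1 ⇒ G_5=4215754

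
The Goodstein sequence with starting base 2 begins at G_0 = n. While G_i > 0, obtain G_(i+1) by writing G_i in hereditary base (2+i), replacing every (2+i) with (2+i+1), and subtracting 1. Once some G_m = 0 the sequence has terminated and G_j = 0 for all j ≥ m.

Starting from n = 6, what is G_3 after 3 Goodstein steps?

3125

[0] 6 ≡ 2^2 + 2 (base 2). Lift 3: 30. −1: 29.
[1] 29 ≡ 3^3 + 2 (base 3). Lift 4: 258. −1: 257.
[2] 257 ≡ 4^4 + 1 (base 4). Lift 5: 3126. −1: 3125.
[3] 3125 ≡ 5^5 (base 5). Lift 6: 46656. −1: 46655.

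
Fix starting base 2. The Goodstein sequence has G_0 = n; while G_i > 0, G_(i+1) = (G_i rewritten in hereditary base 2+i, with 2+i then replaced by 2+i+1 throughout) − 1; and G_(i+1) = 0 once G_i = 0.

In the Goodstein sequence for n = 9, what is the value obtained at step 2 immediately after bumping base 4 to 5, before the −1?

step 0: 9 = 2^(2 + 1) + 1; sub 3 for 2: 3^(3 + 1) + 1; = 82; G_1 = 82−1 = 81
step 1: 81 = 3^(3 + 1); sub 4 for 3: 4^(4 + 1); = 1024; G_2 = 1024−1 = 1023
step 2: 1023 = 3·4^4 + 3·4^3 + 3·4^2 + 3·4 + 3; sub 5 for 4: 3·5^5 + 3·5^3 + 3·5^2 + 3·5 + 3; = 9843; G_3 = 9843−1 = 9842

9843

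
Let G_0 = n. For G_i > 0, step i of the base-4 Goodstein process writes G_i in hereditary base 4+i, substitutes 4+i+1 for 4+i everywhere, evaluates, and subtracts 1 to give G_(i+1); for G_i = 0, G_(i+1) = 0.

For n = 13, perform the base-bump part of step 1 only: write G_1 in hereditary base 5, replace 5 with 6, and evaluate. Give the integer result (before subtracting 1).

G_0=13  [base 4] 3·4 + 1  →[4↦5]→  3·5 + 1 = 16  −1 ⇒ G_1=15
G_1=15  [base 5] 3·5  →[5↦6]→  3·6 = 18  −1 ⇒ G_2=17

18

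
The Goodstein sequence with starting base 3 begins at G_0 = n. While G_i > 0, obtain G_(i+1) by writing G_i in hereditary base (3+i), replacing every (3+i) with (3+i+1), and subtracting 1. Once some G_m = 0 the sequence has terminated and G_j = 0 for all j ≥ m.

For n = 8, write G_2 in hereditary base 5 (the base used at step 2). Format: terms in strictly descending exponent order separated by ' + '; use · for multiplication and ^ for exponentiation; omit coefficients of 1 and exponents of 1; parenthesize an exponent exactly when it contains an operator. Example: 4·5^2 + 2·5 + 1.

2·5

G_0 = 8. HB_3(8) = 2·3 + 2. Bump = 10. G_1 = 9.
G_1 = 9. HB_4(9) = 2·4 + 1. Bump = 11. G_2 = 10.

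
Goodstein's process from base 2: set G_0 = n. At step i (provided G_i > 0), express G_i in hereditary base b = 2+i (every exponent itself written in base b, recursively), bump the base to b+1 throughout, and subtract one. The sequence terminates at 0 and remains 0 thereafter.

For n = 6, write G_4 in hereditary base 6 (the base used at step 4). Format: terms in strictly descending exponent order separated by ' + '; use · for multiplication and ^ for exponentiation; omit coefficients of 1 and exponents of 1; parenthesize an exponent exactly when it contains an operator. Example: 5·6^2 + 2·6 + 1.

5·6^5 + 5·6^4 + 5·6^3 + 5·6^2 + 5·6 + 5

[0] 6 ≡ 2^2 + 2 (base 2). Lift 3: 30. −1: 29.
[1] 29 ≡ 3^3 + 2 (base 3). Lift 4: 258. −1: 257.
[2] 257 ≡ 4^4 + 1 (base 4). Lift 5: 3126. −1: 3125.
[3] 3125 ≡ 5^5 (base 5). Lift 6: 46656. −1: 46655.
[4] 46655 ≡ 5·6^5 + 5·6^4 + 5·6^3 + 5·6^2 + 5·6 + 5 (base 6). Lift 7: 98040. −1: 98039.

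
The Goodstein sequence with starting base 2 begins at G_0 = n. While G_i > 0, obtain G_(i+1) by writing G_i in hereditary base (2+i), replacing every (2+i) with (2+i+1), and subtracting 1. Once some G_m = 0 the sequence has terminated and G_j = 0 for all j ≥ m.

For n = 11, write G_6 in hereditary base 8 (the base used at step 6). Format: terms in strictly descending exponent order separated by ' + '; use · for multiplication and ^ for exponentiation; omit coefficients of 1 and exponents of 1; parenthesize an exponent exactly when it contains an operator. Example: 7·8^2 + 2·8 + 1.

7·8^8 + 7·8^7 + 7·8^6 + 7·8^5 + 7·8^4 + 7·8^3 + 7·8^2 + 7·8 + 7

G_0=11  [base 2] 2^(2 + 1) + 2 + 1  →[2↦3]→  3^(3 + 1) + 3 + 1 = 85  −1 ⇒ G_1=84
G_1=84  [base 3] 3^(3 + 1) + 3  →[3↦4]→  4^(4 + 1) + 4 = 1028  −1 ⇒ G_2=1027
G_2=1027  [base 4] 4^(4 + 1) + 3  →[4↦5]→  5^(5 + 1) + 3 = 15628  −1 ⇒ G_3=15627
G_3=15627  [base 5] 5^(5 + 1) + 2  →[5↦6]→  6^(6 + 1) + 2 = 279938  −1 ⇒ G_4=279937
G_4=279937  [base 6] 6^(6 + 1) + 1  →[6↦7]→  7^(7 + 1) + 1 = 5764802  −1 ⇒ G_5=5764801
G_5=5764801  [base 7] 7^(7 + 1)  →[7↦8]→  8^(8 + 1) = 134217728  −1 ⇒ G_6=134217727
G_6=134217727  [base 8] 7·8^8 + 7·8^7 + 7·8^6 + 7·8^5 + 7·8^4 + 7·8^3 + 7·8^2 + 7·8 + 7  →[8↦9]→  7·9^9 + 7·9^7 + 7·9^6 + 7·9^5 + 7·9^4 + 7·9^3 + 7·9^2 + 7·9 + 7 = 2749609303  −1 ⇒ G_7=2749609302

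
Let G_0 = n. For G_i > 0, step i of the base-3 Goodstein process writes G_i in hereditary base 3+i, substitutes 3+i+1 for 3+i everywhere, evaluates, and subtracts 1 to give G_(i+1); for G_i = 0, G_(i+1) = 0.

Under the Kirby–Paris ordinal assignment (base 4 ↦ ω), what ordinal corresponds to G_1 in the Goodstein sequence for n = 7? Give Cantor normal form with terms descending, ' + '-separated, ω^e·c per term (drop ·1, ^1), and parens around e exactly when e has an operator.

step 0: 7 = 2·3 + 1; sub 4 for 3: 2·4 + 1; = 9; G_1 = 9−1 = 8
step 1: 8 = 2·4; sub 5 for 4: 2·5; = 10; G_2 = 10−1 = 9

ω·2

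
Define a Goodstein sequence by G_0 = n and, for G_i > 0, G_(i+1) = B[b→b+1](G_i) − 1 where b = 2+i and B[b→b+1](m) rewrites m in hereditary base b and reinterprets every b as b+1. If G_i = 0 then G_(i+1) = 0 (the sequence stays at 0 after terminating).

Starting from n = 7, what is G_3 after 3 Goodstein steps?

7 —HB2→ 2^2 + 2 + 1 —bump→ 3^3 + 3 + 1 = 31 —(−1)→ 30
30 —HB3→ 3^3 + 3 —bump→ 4^4 + 4 = 260 —(−1)→ 259
259 —HB4→ 4^4 + 3 —bump→ 5^5 + 3 = 3128 —(−1)→ 3127
3127 —HB5→ 5^5 + 2 —bump→ 6^6 + 2 = 46658 —(−1)→ 46657

3127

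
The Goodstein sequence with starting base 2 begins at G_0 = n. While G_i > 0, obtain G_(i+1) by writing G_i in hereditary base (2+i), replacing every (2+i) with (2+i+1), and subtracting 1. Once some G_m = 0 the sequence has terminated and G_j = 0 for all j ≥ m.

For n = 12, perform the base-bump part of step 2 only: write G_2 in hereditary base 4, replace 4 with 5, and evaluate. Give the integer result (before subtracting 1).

12 —HB2→ 2^(2 + 1) + 2^2 —bump→ 3^(3 + 1) + 3^3 = 108 —(−1)→ 107
107 —HB3→ 3^(3 + 1) + 2·3^2 + 2·3 + 2 —bump→ 4^(4 + 1) + 2·4^2 + 2·4 + 2 = 1066 —(−1)→ 1065
1065 —HB4→ 4^(4 + 1) + 2·4^2 + 2·4 + 1 —bump→ 5^(5 + 1) + 2·5^2 + 2·5 + 1 = 15686 —(−1)→ 15685

15686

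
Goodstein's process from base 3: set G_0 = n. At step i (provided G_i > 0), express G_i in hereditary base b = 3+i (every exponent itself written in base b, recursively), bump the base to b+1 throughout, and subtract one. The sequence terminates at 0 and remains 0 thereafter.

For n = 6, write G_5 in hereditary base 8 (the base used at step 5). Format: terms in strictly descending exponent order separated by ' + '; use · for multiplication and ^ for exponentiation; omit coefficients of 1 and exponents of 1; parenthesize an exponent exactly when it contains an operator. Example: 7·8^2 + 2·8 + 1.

step 0: 6 = 2·3; sub 4 for 3: 2·4; = 8; G_1 = 8−1 = 7
step 1: 7 = 4 + 3; sub 5 for 4: 5 + 3; = 8; G_2 = 8−1 = 7
step 2: 7 = 5 + 2; sub 6 for 5: 6 + 2; = 8; G_3 = 8−1 = 7
step 3: 7 = 6 + 1; sub 7 for 6: 7 + 1; = 8; G_4 = 8−1 = 7
step 4: 7 = 7; sub 8 for 7: 8; = 8; G_5 = 8−1 = 7
step 5: 7 = 7; sub 9 for 8: 7; = 7; G_6 = 7−1 = 6

7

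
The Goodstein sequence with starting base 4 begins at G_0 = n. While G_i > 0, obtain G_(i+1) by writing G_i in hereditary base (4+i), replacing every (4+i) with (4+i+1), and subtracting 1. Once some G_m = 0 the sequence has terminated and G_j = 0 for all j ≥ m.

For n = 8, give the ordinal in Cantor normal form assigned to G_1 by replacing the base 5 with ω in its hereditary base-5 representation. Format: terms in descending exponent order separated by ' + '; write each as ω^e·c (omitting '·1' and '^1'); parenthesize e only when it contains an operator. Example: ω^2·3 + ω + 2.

ω + 4

[0] 8 ≡ 2·4 (base 4). Lift 5: 10. −1: 9.
[1] 9 ≡ 5 + 4 (base 5). Lift 6: 10. −1: 9.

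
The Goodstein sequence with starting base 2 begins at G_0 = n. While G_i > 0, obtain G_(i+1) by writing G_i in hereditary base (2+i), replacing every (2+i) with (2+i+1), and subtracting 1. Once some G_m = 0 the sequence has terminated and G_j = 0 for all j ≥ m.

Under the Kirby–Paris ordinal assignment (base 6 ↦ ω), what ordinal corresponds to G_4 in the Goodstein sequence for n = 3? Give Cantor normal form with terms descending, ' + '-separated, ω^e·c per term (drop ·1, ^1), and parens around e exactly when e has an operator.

G_0=3  [base 2] 2 + 1  →[2↦3]→  3 + 1 = 4  −1 ⇒ G_1=3
G_1=3  [base 3] 3  →[3↦4]→  4 = 4  −1 ⇒ G_2=3
G_2=3  [base 4] 3  →[4↦5]→  3 = 3  −1 ⇒ G_3=2
G_3=2  [base 5] 2  →[5↦6]→  2 = 2  −1 ⇒ G_4=1
G_4=1  [base 6] 1  →[6↦7]→  1 = 1  −1 ⇒ G_5=0

1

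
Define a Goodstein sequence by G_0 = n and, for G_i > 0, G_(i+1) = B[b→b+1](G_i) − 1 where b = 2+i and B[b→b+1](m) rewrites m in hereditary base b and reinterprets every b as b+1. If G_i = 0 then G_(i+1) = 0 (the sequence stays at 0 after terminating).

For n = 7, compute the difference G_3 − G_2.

2868

G_0 = 7. HB_2(7) = 2^2 + 2 + 1. Bump = 31. G_1 = 30.
G_1 = 30. HB_3(30) = 3^3 + 3. Bump = 260. G_2 = 259.
G_2 = 259. HB_4(259) = 4^4 + 3. Bump = 3128. G_3 = 3127.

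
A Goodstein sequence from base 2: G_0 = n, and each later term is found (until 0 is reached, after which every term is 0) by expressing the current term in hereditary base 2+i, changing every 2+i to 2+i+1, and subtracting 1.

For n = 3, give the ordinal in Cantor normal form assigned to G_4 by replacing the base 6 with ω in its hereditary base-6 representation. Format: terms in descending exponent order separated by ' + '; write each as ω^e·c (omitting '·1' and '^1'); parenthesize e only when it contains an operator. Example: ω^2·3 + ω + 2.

[0] 3 ≡ 2 + 1 (base 2). Lift 3: 4. −1: 3.
[1] 3 ≡ 3 (base 3). Lift 4: 4. −1: 3.
[2] 3 ≡ 3 (base 4). Lift 5: 3. −1: 2.
[3] 2 ≡ 2 (base 5). Lift 6: 2. −1: 1.
[4] 1 ≡ 1 (base 6). Lift 7: 1. −1: 0.

1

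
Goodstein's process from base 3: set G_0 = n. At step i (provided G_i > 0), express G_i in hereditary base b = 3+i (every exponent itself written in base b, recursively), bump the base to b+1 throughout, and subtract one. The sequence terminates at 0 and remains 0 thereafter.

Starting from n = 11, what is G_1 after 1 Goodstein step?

17

base 3: 11 = 3^2 + 2; at 4: 4^2 + 2 = 18; next = 17
base 4: 17 = 4^2 + 1; at 5: 5^2 + 1 = 26; next = 25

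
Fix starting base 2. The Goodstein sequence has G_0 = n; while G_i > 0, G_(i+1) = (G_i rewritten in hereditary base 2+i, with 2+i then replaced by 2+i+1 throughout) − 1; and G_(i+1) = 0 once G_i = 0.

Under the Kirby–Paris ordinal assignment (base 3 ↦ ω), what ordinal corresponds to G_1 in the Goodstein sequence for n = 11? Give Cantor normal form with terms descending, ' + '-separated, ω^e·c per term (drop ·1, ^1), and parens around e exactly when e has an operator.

ω^(ω + 1) + ω

11 —HB2→ 2^(2 + 1) + 2 + 1 —bump→ 3^(3 + 1) + 3 + 1 = 85 —(−1)→ 84
84 —HB3→ 3^(3 + 1) + 3 —bump→ 4^(4 + 1) + 4 = 1028 —(−1)→ 1027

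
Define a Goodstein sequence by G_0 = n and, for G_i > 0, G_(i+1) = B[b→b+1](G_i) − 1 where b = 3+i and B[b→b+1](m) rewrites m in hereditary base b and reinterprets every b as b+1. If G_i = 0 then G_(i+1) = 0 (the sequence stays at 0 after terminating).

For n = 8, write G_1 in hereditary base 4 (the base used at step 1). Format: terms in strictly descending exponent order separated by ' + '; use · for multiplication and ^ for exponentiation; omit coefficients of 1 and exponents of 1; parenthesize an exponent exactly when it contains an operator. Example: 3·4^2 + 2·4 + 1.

8 —HB3→ 2·3 + 2 —bump→ 2·4 + 2 = 10 —(−1)→ 9
9 —HB4→ 2·4 + 1 —bump→ 2·5 + 1 = 11 —(−1)→ 10

2·4 + 1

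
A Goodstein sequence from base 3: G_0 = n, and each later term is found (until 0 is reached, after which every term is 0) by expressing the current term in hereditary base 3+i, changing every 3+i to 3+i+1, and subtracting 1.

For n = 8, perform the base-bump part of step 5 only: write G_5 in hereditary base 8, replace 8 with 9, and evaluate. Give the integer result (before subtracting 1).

[0] 8 ≡ 2·3 + 2 (base 3). Lift 4: 10. −1: 9.
[1] 9 ≡ 2·4 + 1 (base 4). Lift 5: 11. −1: 10.
[2] 10 ≡ 2·5 (base 5). Lift 6: 12. −1: 11.
[3] 11 ≡ 6 + 5 (base 6). Lift 7: 12. −1: 11.
[4] 11 ≡ 7 + 4 (base 7). Lift 8: 12. −1: 11.
[5] 11 ≡ 8 + 3 (base 8). Lift 9: 12. −1: 11.

12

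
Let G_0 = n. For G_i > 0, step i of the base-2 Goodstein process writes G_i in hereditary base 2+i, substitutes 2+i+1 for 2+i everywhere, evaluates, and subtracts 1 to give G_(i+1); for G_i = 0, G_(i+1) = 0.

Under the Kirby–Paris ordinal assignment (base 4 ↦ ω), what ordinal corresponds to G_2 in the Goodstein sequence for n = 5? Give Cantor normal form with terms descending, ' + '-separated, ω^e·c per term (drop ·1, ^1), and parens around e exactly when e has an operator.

step 0: 5 = 2^2 + 1; sub 3 for 2: 3^3 + 1; = 28; G_1 = 28−1 = 27
step 1: 27 = 3^3; sub 4 for 3: 4^4; = 256; G_2 = 256−1 = 255

ω^3·3 + ω^2·3 + ω·3 + 3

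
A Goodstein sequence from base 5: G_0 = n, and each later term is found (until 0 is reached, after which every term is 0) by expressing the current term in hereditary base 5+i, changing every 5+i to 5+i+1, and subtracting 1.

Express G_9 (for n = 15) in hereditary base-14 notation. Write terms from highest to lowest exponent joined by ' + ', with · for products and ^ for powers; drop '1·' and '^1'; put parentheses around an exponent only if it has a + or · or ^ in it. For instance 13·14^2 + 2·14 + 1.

step 0: 15 = 3·5; sub 6 for 5: 3·6; = 18; G_1 = 18−1 = 17
step 1: 17 = 2·6 + 5; sub 7 for 6: 2·7 + 5; = 19; G_2 = 19−1 = 18
step 2: 18 = 2·7 + 4; sub 8 for 7: 2·8 + 4; = 20; G_3 = 20−1 = 19
step 3: 19 = 2·8 + 3; sub 9 for 8: 2·9 + 3; = 21; G_4 = 21−1 = 20
step 4: 20 = 2·9 + 2; sub 10 for 9: 2·10 + 2; = 22; G_5 = 22−1 = 21
step 5: 21 = 2·10 + 1; sub 11 for 10: 2·11 + 1; = 23; G_6 = 23−1 = 22
step 6: 22 = 2·11; sub 12 for 11: 2·12; = 24; G_7 = 24−1 = 23
step 7: 23 = 12 + 11; sub 13 for 12: 13 + 11; = 24; G_8 = 24−1 = 23
step 8: 23 = 13 + 10; sub 14 for 13: 14 + 10; = 24; G_9 = 24−1 = 23

14 + 9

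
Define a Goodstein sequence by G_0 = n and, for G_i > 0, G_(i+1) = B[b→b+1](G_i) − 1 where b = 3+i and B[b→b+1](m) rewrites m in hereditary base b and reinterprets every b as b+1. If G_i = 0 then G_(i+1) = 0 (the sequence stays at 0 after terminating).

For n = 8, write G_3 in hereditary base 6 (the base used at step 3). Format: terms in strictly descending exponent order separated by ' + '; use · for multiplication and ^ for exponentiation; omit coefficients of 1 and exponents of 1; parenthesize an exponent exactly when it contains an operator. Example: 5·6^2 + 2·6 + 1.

G_0=8  [base 3] 2·3 + 2  →[3↦4]→  2·4 + 2 = 10  −1 ⇒ G_1=9
G_1=9  [base 4] 2·4 + 1  →[4↦5]→  2·5 + 1 = 11  −1 ⇒ G_2=10
G_2=10  [base 5] 2·5  →[5↦6]→  2·6 = 12  −1 ⇒ G_3=11
G_3=11  [base 6] 6 + 5  →[6↦7]→  7 + 5 = 12  −1 ⇒ G_4=11

6 + 5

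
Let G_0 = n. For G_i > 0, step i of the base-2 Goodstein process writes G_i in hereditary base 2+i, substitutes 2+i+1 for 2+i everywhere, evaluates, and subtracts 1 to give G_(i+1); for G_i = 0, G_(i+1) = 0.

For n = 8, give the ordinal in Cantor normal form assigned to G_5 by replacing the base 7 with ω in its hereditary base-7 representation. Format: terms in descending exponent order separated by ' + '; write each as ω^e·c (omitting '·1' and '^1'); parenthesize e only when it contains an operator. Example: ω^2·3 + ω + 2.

i=0: 8 = 2^(2 + 1) (b=2); 2→3: 3^(3 + 1) = 81; 81−1 = 80
i=1: 80 = 2·3^3 + 2·3^2 + 2·3 + 2 (b=3); 3→4: 2·4^4 + 2·4^2 + 2·4 + 2 = 554; 554−1 = 553
i=2: 553 = 2·4^4 + 2·4^2 + 2·4 + 1 (b=4); 4→5: 2·5^5 + 2·5^2 + 2·5 + 1 = 6311; 6311−1 = 6310
i=3: 6310 = 2·5^5 + 2·5^2 + 2·5 (b=5); 5→6: 2·6^6 + 2·6^2 + 2·6 = 93396; 93396−1 = 93395
i=4: 93395 = 2·6^6 + 2·6^2 + 6 + 5 (b=6); 6→7: 2·7^7 + 2·7^2 + 7 + 5 = 1647196; 1647196−1 = 1647195
i=5: 1647195 = 2·7^7 + 2·7^2 + 7 + 4 (b=7); 7→8: 2·8^8 + 2·8^2 + 8 + 4 = 33554572; 33554572−1 = 33554571

ω^ω·2 + ω^2·2 + ω + 4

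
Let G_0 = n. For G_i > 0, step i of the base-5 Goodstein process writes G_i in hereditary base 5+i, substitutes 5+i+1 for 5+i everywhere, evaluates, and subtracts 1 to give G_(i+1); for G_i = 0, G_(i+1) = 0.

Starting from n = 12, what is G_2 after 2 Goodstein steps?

14

base 5: 12 = 2·5 + 2; at 6: 2·6 + 2 = 14; next = 13
base 6: 13 = 2·6 + 1; at 7: 2·7 + 1 = 15; next = 14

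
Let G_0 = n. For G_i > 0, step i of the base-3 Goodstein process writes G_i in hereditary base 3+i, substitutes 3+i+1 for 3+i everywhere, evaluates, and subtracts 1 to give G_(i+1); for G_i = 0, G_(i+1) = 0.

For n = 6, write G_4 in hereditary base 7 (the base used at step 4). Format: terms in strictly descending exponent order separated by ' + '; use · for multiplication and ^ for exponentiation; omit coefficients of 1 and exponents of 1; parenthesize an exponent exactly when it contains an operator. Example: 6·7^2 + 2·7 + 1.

7

base 3: 6 = 2·3; at 4: 2·4 = 8; next = 7
base 4: 7 = 4 + 3; at 5: 5 + 3 = 8; next = 7
base 5: 7 = 5 + 2; at 6: 6 + 2 = 8; next = 7
base 6: 7 = 6 + 1; at 7: 7 + 1 = 8; next = 7
base 7: 7 = 7; at 8: 8 = 8; next = 7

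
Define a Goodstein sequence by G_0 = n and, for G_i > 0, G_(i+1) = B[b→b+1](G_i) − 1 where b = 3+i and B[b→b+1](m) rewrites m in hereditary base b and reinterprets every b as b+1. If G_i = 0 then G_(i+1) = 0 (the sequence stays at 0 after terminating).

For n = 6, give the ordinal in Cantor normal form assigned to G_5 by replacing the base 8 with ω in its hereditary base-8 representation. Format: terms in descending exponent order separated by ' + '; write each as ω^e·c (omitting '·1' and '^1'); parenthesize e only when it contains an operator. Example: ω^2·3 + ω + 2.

7

step 0: 6 = 2·3; sub 4 for 3: 2·4; = 8; G_1 = 8−1 = 7
step 1: 7 = 4 + 3; sub 5 for 4: 5 + 3; = 8; G_2 = 8−1 = 7
step 2: 7 = 5 + 2; sub 6 for 5: 6 + 2; = 8; G_3 = 8−1 = 7
step 3: 7 = 6 + 1; sub 7 for 6: 7 + 1; = 8; G_4 = 8−1 = 7
step 4: 7 = 7; sub 8 for 7: 8; = 8; G_5 = 8−1 = 7
step 5: 7 = 7; sub 9 for 8: 7; = 7; G_6 = 7−1 = 6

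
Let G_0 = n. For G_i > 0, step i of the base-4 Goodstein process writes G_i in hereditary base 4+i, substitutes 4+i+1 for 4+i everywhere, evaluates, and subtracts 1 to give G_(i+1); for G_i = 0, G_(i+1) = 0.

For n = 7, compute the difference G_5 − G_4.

-1

i=0: 7 = 4 + 3 (b=4); 4→5: 5 + 3 = 8; 8−1 = 7
i=1: 7 = 5 + 2 (b=5); 5→6: 6 + 2 = 8; 8−1 = 7
i=2: 7 = 6 + 1 (b=6); 6→7: 7 + 1 = 8; 8−1 = 7
i=3: 7 = 7 (b=7); 7→8: 8 = 8; 8−1 = 7
i=4: 7 = 7 (b=8); 8→9: 7 = 7; 7−1 = 6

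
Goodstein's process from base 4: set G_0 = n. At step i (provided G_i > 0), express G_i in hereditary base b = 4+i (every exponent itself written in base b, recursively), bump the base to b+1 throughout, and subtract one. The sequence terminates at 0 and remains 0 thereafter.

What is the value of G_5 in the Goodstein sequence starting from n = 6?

i=0: 6 = 4 + 2 (b=4); 4→5: 5 + 2 = 7; 7−1 = 6
i=1: 6 = 5 + 1 (b=5); 5→6: 6 + 1 = 7; 7−1 = 6
i=2: 6 = 6 (b=6); 6→7: 7 = 7; 7−1 = 6
i=3: 6 = 6 (b=7); 7→8: 6 = 6; 6−1 = 5
i=4: 5 = 5 (b=8); 8→9: 5 = 5; 5−1 = 4
i=5: 4 = 4 (b=9); 9→10: 4 = 4; 4−1 = 3

4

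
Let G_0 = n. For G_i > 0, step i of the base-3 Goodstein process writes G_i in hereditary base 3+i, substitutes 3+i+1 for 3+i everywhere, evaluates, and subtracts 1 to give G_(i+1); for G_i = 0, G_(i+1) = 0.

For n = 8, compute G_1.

9

i=0: 8 = 2·3 + 2 (b=3); 3→4: 2·4 + 2 = 10; 10−1 = 9
i=1: 9 = 2·4 + 1 (b=4); 4→5: 2·5 + 1 = 11; 11−1 = 10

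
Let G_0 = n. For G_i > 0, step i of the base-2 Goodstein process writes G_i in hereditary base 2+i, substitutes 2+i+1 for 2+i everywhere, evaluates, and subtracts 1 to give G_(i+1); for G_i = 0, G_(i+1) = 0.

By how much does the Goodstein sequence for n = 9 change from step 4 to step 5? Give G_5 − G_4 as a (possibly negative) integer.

2331083

base 2: 9 = 2^(2 + 1) + 1; at 3: 3^(3 + 1) + 1 = 82; next = 81
base 3: 81 = 3^(3 + 1); at 4: 4^(4 + 1) = 1024; next = 1023
base 4: 1023 = 3·4^4 + 3·4^3 + 3·4^2 + 3·4 + 3; at 5: 3·5^5 + 3·5^3 + 3·5^2 + 3·5 + 3 = 9843; next = 9842
base 5: 9842 = 3·5^5 + 3·5^3 + 3·5^2 + 3·5 + 2; at 6: 3·6^6 + 3·6^3 + 3·6^2 + 3·6 + 2 = 140744; next = 140743
base 6: 140743 = 3·6^6 + 3·6^3 + 3·6^2 + 3·6 + 1; at 7: 3·7^7 + 3·7^3 + 3·7^2 + 3·7 + 1 = 2471827; next = 2471826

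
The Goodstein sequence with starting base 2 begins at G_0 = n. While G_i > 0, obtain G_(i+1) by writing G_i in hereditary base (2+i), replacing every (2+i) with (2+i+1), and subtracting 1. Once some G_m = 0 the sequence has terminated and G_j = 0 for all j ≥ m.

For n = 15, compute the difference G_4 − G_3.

i=0: 15 = 2^(2 + 1) + 2^2 + 2 + 1 (b=2); 2→3: 3^(3 + 1) + 3^3 + 3 + 1 = 112; 112−1 = 111
i=1: 111 = 3^(3 + 1) + 3^3 + 3 (b=3); 3→4: 4^(4 + 1) + 4^4 + 4 = 1284; 1284−1 = 1283
i=2: 1283 = 4^(4 + 1) + 4^4 + 3 (b=4); 4→5: 5^(5 + 1) + 5^5 + 3 = 18753; 18753−1 = 18752
i=3: 18752 = 5^(5 + 1) + 5^5 + 2 (b=5); 5→6: 6^(6 + 1) + 6^6 + 2 = 326594; 326594−1 = 326593

307841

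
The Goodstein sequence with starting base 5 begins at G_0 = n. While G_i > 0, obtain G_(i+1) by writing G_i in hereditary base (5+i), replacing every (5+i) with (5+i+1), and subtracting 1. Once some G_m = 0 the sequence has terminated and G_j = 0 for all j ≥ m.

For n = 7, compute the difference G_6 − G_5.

step 0: 7 = 5 + 2; sub 6 for 5: 6 + 2; = 8; G_1 = 8−1 = 7
step 1: 7 = 6 + 1; sub 7 for 6: 7 + 1; = 8; G_2 = 8−1 = 7
step 2: 7 = 7; sub 8 for 7: 8; = 8; G_3 = 8−1 = 7
step 3: 7 = 7; sub 9 for 8: 7; = 7; G_4 = 7−1 = 6
step 4: 6 = 6; sub 10 for 9: 6; = 6; G_5 = 6−1 = 5
step 5: 5 = 5; sub 11 for 10: 5; = 5; G_6 = 5−1 = 4

-1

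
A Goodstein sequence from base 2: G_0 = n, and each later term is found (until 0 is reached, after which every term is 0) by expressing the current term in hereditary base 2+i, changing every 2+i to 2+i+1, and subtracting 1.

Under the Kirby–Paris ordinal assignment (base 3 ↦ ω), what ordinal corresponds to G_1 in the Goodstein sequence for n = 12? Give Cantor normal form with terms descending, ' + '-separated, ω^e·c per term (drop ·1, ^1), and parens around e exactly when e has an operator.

ω^(ω + 1) + ω^2·2 + ω·2 + 2

G_0 = 12. HB_2(12) = 2^(2 + 1) + 2^2. Bump = 108. G_1 = 107.
G_1 = 107. HB_3(107) = 3^(3 + 1) + 2·3^2 + 2·3 + 2. Bump = 1066. G_2 = 1065.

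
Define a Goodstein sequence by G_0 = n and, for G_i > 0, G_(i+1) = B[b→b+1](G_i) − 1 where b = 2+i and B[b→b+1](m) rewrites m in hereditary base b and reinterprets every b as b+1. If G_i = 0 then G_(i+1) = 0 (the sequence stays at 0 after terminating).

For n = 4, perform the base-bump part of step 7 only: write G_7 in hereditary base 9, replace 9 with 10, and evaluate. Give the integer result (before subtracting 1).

G_0 = 4. HB_2(4) = 2^2. Bump = 27. G_1 = 26.
G_1 = 26. HB_3(26) = 2·3^2 + 2·3 + 2. Bump = 42. G_2 = 41.
G_2 = 41. HB_4(41) = 2·4^2 + 2·4 + 1. Bump = 61. G_3 = 60.
G_3 = 60. HB_5(60) = 2·5^2 + 2·5. Bump = 84. G_4 = 83.
G_4 = 83. HB_6(83) = 2·6^2 + 6 + 5. Bump = 110. G_5 = 109.
G_5 = 109. HB_7(109) = 2·7^2 + 7 + 4. Bump = 140. G_6 = 139.
G_6 = 139. HB_8(139) = 2·8^2 + 8 + 3. Bump = 174. G_7 = 173.
G_7 = 173. HB_9(173) = 2·9^2 + 9 + 2. Bump = 212. G_8 = 211.

212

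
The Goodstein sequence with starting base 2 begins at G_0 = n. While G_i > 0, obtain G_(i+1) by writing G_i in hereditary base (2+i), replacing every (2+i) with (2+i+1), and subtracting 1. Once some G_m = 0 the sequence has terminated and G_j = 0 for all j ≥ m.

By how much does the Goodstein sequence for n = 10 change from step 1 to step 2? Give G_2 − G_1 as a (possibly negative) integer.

G_0=10  [base 2] 2^(2 + 1) + 2  →[2↦3]→  3^(3 + 1) + 3 = 84  −1 ⇒ G_1=83
G_1=83  [base 3] 3^(3 + 1) + 2  →[3↦4]→  4^(4 + 1) + 2 = 1026  −1 ⇒ G_2=1025

942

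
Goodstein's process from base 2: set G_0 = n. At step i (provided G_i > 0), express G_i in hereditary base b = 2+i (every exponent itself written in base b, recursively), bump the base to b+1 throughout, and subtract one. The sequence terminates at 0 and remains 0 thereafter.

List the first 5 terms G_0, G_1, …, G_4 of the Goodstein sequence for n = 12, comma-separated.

i=0: 12 = 2^(2 + 1) + 2^2 (b=2); 2→3: 3^(3 + 1) + 3^3 = 108; 108−1 = 107
i=1: 107 = 3^(3 + 1) + 2·3^2 + 2·3 + 2 (b=3); 3→4: 4^(4 + 1) + 2·4^2 + 2·4 + 2 = 1066; 1066−1 = 1065
i=2: 1065 = 4^(4 + 1) + 2·4^2 + 2·4 + 1 (b=4); 4→5: 5^(5 + 1) + 2·5^2 + 2·5 + 1 = 15686; 15686−1 = 15685
i=3: 15685 = 5^(5 + 1) + 2·5^2 + 2·5 (b=5); 5→6: 6^(6 + 1) + 2·6^2 + 2·6 = 280020; 280020−1 = 280019

12, 107, 1065, 15685, 280019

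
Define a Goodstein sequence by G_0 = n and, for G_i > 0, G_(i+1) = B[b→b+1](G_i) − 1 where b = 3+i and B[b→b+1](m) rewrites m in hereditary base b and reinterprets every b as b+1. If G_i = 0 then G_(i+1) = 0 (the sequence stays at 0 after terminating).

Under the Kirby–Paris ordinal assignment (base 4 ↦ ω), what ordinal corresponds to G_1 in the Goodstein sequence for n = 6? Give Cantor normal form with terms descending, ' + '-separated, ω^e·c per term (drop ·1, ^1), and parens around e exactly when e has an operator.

6 —HB3→ 2·3 —bump→ 2·4 = 8 —(−1)→ 7
7 —HB4→ 4 + 3 —bump→ 5 + 3 = 8 —(−1)→ 7

ω + 3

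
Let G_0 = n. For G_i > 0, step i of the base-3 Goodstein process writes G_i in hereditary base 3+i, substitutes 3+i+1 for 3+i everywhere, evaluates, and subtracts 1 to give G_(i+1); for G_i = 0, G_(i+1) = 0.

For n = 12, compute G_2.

step 0: 12 = 3^2 + 3; sub 4 for 3: 4^2 + 4; = 20; G_1 = 20−1 = 19
step 1: 19 = 4^2 + 3; sub 5 for 4: 5^2 + 3; = 28; G_2 = 28−1 = 27

27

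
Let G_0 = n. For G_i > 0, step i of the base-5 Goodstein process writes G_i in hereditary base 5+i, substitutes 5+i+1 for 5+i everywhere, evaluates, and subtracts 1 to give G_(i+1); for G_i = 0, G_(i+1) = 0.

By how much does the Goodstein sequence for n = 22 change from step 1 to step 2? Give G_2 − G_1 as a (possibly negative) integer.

3

[0] 22 ≡ 4·5 + 2 (base 5). Lift 6: 26. −1: 25.
[1] 25 ≡ 4·6 + 1 (base 6). Lift 7: 29. −1: 28.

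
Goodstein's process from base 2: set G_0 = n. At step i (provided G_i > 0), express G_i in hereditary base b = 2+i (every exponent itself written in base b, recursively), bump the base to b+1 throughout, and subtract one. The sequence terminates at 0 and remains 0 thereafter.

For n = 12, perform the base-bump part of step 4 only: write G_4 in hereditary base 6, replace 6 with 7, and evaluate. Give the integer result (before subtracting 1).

step 0: 12 = 2^(2 + 1) + 2^2; sub 3 for 2: 3^(3 + 1) + 3^3; = 108; G_1 = 108−1 = 107
step 1: 107 = 3^(3 + 1) + 2·3^2 + 2·3 + 2; sub 4 for 3: 4^(4 + 1) + 2·4^2 + 2·4 + 2; = 1066; G_2 = 1066−1 = 1065
step 2: 1065 = 4^(4 + 1) + 2·4^2 + 2·4 + 1; sub 5 for 4: 5^(5 + 1) + 2·5^2 + 2·5 + 1; = 15686; G_3 = 15686−1 = 15685
step 3: 15685 = 5^(5 + 1) + 2·5^2 + 2·5; sub 6 for 5: 6^(6 + 1) + 2·6^2 + 2·6; = 280020; G_4 = 280020−1 = 280019
step 4: 280019 = 6^(6 + 1) + 2·6^2 + 6 + 5; sub 7 for 6: 7^(7 + 1) + 2·7^2 + 7 + 5; = 5764911; G_5 = 5764911−1 = 5764910

5764911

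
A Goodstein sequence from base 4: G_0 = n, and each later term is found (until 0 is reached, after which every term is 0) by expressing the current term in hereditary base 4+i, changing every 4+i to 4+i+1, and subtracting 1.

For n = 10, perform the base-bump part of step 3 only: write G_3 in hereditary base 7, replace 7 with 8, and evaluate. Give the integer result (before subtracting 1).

14

10 —HB4→ 2·4 + 2 —bump→ 2·5 + 2 = 12 —(−1)→ 11
11 —HB5→ 2·5 + 1 —bump→ 2·6 + 1 = 13 —(−1)→ 12
12 —HB6→ 2·6 —bump→ 2·7 = 14 —(−1)→ 13
13 —HB7→ 7 + 6 —bump→ 8 + 6 = 14 —(−1)→ 13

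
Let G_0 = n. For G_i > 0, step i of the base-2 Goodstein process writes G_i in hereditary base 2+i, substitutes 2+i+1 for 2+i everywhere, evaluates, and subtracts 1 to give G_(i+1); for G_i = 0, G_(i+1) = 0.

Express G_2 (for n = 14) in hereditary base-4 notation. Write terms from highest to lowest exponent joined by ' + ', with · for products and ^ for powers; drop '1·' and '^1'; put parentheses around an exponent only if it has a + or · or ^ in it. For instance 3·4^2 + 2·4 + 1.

G_0 = 14. HB_2(14) = 2^(2 + 1) + 2^2 + 2. Bump = 111. G_1 = 110.
G_1 = 110. HB_3(110) = 3^(3 + 1) + 3^3 + 2. Bump = 1282. G_2 = 1281.
G_2 = 1281. HB_4(1281) = 4^(4 + 1) + 4^4 + 1. Bump = 18751. G_3 = 18750.

4^(4 + 1) + 4^4 + 1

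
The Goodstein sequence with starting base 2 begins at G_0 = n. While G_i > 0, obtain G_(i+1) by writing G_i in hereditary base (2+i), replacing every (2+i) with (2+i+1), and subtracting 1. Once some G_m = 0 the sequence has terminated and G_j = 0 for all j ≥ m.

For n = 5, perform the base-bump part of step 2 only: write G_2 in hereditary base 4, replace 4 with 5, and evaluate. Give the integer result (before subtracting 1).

G_0=5  [base 2] 2^2 + 1  →[2↦3]→  3^3 + 1 = 28  −1 ⇒ G_1=27
G_1=27  [base 3] 3^3  →[3↦4]→  4^4 = 256  −1 ⇒ G_2=255
G_2=255  [base 4] 3·4^3 + 3·4^2 + 3·4 + 3  →[4↦5]→  3·5^3 + 3·5^2 + 3·5 + 3 = 468  −1 ⇒ G_3=467

468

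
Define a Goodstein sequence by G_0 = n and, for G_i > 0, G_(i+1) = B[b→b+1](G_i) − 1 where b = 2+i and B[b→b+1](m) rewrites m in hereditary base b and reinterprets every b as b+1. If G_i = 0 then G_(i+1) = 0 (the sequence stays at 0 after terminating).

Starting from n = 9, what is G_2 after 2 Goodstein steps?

[0] 9 ≡ 2^(2 + 1) + 1 (base 2). Lift 3: 82. −1: 81.
[1] 81 ≡ 3^(3 + 1) (base 3). Lift 4: 1024. −1: 1023.
[2] 1023 ≡ 3·4^4 + 3·4^3 + 3·4^2 + 3·4 + 3 (base 4). Lift 5: 9843. −1: 9842.

1023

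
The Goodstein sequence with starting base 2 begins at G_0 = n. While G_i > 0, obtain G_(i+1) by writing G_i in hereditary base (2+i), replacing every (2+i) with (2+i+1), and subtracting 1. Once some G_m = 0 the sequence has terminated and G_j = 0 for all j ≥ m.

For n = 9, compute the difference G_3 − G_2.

8819

i=0: 9 = 2^(2 + 1) + 1 (b=2); 2→3: 3^(3 + 1) + 1 = 82; 82−1 = 81
i=1: 81 = 3^(3 + 1) (b=3); 3→4: 4^(4 + 1) = 1024; 1024−1 = 1023
i=2: 1023 = 3·4^4 + 3·4^3 + 3·4^2 + 3·4 + 3 (b=4); 4→5: 3·5^5 + 3·5^3 + 3·5^2 + 3·5 + 3 = 9843; 9843−1 = 9842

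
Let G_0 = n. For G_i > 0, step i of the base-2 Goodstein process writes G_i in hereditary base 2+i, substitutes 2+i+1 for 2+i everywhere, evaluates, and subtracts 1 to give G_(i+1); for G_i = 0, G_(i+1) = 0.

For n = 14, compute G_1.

110

14 —HB2→ 2^(2 + 1) + 2^2 + 2 —bump→ 3^(3 + 1) + 3^3 + 3 = 111 —(−1)→ 110
110 —HB3→ 3^(3 + 1) + 3^3 + 2 —bump→ 4^(4 + 1) + 4^4 + 2 = 1282 —(−1)→ 1281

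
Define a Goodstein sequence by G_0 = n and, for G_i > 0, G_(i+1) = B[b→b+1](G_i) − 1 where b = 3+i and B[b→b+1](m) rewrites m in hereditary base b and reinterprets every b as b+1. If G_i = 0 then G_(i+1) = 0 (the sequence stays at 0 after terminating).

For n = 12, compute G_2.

G_0=12  [base 3] 3^2 + 3  →[3↦4]→  4^2 + 4 = 20  −1 ⇒ G_1=19
G_1=19  [base 4] 4^2 + 3  →[4↦5]→  5^2 + 3 = 28  −1 ⇒ G_2=27

27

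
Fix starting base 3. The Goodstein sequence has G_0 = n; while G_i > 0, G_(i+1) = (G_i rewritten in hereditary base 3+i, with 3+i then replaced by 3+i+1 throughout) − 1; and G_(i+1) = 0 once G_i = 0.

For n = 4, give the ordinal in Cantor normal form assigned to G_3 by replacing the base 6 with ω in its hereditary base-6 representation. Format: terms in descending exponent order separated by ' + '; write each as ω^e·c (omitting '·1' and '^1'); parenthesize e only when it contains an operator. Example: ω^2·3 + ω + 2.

[0] 4 ≡ 3 + 1 (base 3). Lift 4: 5. −1: 4.
[1] 4 ≡ 4 (base 4). Lift 5: 5. −1: 4.
[2] 4 ≡ 4 (base 5). Lift 6: 4. −1: 3.
[3] 3 ≡ 3 (base 6). Lift 7: 3. −1: 2.

3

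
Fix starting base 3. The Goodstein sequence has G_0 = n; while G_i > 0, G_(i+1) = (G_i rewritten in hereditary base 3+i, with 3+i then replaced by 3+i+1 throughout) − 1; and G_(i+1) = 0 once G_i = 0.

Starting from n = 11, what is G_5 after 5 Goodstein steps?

11 —HB3→ 3^2 + 2 —bump→ 4^2 + 2 = 18 —(−1)→ 17
17 —HB4→ 4^2 + 1 —bump→ 5^2 + 1 = 26 —(−1)→ 25
25 —HB5→ 5^2 —bump→ 6^2 = 36 —(−1)→ 35
35 —HB6→ 5·6 + 5 —bump→ 5·7 + 5 = 40 —(−1)→ 39
39 —HB7→ 5·7 + 4 —bump→ 5·8 + 4 = 44 —(−1)→ 43
43 —HB8→ 5·8 + 3 —bump→ 5·9 + 3 = 48 —(−1)→ 47

43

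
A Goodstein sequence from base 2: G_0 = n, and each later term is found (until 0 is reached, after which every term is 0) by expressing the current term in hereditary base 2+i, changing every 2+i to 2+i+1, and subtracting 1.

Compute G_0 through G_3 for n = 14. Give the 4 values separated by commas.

step 0: 14 = 2^(2 + 1) + 2^2 + 2; sub 3 for 2: 3^(3 + 1) + 3^3 + 3; = 111; G_1 = 111−1 = 110
step 1: 110 = 3^(3 + 1) + 3^3 + 2; sub 4 for 3: 4^(4 + 1) + 4^4 + 2; = 1282; G_2 = 1282−1 = 1281
step 2: 1281 = 4^(4 + 1) + 4^4 + 1; sub 5 for 4: 5^(5 + 1) + 5^5 + 1; = 18751; G_3 = 18751−1 = 18750

14, 110, 1281, 18750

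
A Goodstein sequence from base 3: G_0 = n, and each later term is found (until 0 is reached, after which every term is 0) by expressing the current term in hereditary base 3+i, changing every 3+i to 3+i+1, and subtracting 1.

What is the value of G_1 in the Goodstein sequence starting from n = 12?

19

[0] 12 ≡ 3^2 + 3 (base 3). Lift 4: 20. −1: 19.
[1] 19 ≡ 4^2 + 3 (base 4). Lift 5: 28. −1: 27.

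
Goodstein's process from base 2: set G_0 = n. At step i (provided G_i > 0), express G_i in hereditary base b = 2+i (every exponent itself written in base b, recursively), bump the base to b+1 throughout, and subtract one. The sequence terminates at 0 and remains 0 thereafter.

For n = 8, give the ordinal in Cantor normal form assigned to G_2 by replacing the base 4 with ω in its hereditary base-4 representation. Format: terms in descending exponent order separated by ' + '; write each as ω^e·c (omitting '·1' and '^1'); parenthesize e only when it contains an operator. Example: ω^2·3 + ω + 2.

ω^ω·2 + ω^2·2 + ω·2 + 1

G_0 = 8. HB_2(8) = 2^(2 + 1). Bump = 81. G_1 = 80.
G_1 = 80. HB_3(80) = 2·3^3 + 2·3^2 + 2·3 + 2. Bump = 554. G_2 = 553.
G_2 = 553. HB_4(553) = 2·4^4 + 2·4^2 + 2·4 + 1. Bump = 6311. G_3 = 6310.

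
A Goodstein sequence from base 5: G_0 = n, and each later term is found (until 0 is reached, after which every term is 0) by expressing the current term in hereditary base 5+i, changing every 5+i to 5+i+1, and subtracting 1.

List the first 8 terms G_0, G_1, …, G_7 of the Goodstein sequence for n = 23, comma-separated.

23, 26, 29, 32, 35, 37, 39, 41

G_0=23  [base 5] 4·5 + 3  →[5↦6]→  4·6 + 3 = 27  −1 ⇒ G_1=26
G_1=26  [base 6] 4·6 + 2  →[6↦7]→  4·7 + 2 = 30  −1 ⇒ G_2=29
G_2=29  [base 7] 4·7 + 1  →[7↦8]→  4·8 + 1 = 33  −1 ⇒ G_3=32
G_3=32  [base 8] 4·8  →[8↦9]→  4·9 = 36  −1 ⇒ G_4=35
G_4=35  [base 9] 3·9 + 8  →[9↦10]→  3·10 + 8 = 38  −1 ⇒ G_5=37
G_5=37  [base 10] 3·10 + 7  →[10↦11]→  3·11 + 7 = 40  −1 ⇒ G_6=39
G_6=39  [base 11] 3·11 + 6  →[11↦12]→  3·12 + 6 = 42  −1 ⇒ G_7=41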